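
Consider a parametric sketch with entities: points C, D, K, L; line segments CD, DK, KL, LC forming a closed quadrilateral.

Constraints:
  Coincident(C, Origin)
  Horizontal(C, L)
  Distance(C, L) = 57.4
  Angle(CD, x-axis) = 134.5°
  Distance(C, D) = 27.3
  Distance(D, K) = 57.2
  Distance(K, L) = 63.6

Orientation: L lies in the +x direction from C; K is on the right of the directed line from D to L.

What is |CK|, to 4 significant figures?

33.36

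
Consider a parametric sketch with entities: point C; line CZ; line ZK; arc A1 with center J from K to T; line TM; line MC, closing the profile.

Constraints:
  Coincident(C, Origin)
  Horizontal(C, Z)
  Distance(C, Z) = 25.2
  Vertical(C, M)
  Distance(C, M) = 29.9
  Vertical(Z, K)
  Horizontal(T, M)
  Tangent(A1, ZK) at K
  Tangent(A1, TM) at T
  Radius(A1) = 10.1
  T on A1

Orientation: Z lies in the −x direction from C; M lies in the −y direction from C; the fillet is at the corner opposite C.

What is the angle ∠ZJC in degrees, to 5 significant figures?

64.356°

C is at the origin; CZ is horizontal with |CZ| = 25.2 and Z on the −x side, so Z = (-25.200, 0.0000). C and M share the same x with |CM| = 29.9 and M on the −y side, so M = (0.0000, -29.900). The virtual corner opposite C is at (-25.200, -29.900). The tangent condition forces JK to be normal to ZK and tangency of A1 to TM means the radius JT is perpendicular to TM, with radius 10.1, so the center J sits 10.1 in from both sides at J = (-15.100, -19.800). Then cos ∠ZJC = JZ·JC / (|JZ||JC|), giving 64.356°.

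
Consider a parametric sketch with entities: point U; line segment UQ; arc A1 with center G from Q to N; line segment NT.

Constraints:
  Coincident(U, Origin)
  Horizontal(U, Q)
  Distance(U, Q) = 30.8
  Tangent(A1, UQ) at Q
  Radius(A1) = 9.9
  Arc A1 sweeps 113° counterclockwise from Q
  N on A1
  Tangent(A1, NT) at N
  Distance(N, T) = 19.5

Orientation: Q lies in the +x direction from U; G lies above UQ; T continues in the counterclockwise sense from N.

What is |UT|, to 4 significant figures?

45.27

On A1, Q sits at bearing -90° from G; a 113° counterclockwise sweep puts N at bearing 23°, so N = G + 9.9·(cos 23°, sin 23°) = (39.91, 13.77). Since A1 is tangent to NT there, GN ⟂ NT, so NT runs along (−sin 23°, cos 23°); with |NT| = 19.5, T = (32.29, 31.72). Then |UT| = |T − U| = 45.27.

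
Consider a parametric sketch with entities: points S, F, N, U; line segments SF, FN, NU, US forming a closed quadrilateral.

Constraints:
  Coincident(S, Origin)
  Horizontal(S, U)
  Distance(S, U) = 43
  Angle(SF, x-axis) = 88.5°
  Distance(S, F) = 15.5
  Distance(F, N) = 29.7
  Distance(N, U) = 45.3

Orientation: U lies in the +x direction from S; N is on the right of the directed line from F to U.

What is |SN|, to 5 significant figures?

14.202

S is at the origin; SU is horizontal with |SU| = 43.0 and U in +x, so U = (43.0, 0). SF runs at 88.5° with |SF| = 15.5, so F = (0.40574, 15.495). N is determined by |FN| = 29.7 and |NU| = 45.3 together: it lies at the intersection of circle(F, 29.7) and circle(U, 45.3). With |FU| = 45.325, the foot of the radical line on FU is 9.7557 from F and the perpendicular offset is √(29.7² − 9.7557²) = 28.052. Taking the right-of-FU solution: N = (-0.016093, -14.202).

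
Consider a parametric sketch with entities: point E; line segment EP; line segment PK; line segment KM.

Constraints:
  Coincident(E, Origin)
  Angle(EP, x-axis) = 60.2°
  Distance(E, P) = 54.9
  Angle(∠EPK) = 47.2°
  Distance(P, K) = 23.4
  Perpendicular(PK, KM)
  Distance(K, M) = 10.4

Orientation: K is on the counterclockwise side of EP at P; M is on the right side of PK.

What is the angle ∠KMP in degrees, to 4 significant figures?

66.04°

E is at the origin; EP runs at 60.2° with length 54.9, so P = 54.9·(cos 60.2°, sin 60.2°) = (27.28, 47.64). ∠EPK = 47.2°, so PK runs at 60.2° + (180° − 47.2°) = 193.0° from the x-axis; with |PK| = 23.4, K = P + 23.4·(cos 193.0°, sin 193.0°) = (4.484, 42.38). The perpendicularity gives KM at right angles to PK; with |KM| = 10.4 on the right of PK, M = K + 10.4·(-0.2250, 0.9744) = (2.144, 52.51). Then cos ∠KMP = MK·MP / (|MK||MP|), giving 66.04°.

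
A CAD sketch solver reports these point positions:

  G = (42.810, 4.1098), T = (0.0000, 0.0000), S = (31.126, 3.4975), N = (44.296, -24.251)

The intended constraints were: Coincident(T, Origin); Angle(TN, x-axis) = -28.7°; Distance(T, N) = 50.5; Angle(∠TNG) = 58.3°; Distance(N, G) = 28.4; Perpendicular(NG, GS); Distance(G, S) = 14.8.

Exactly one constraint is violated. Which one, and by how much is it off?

Distance(G, S) = 14.8 — off by 3.10.

T = (0.00, 0.00) ✓; TN at -28.70° ✓; |TN| = 50.50 ✓; ∠TNG = 58.30° ✓; |NG| = 28.40 ✓; ∠(NG, GS) = 90.00° ✓; |GS| = 11.70 ✗.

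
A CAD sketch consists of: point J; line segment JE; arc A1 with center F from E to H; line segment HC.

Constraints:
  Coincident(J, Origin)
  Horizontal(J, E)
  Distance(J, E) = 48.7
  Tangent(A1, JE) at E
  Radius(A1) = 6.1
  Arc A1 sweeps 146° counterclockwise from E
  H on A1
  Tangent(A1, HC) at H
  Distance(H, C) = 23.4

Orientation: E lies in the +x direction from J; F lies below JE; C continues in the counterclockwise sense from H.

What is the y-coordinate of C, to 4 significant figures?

-24.24

J is at the origin; J and E share the same y with |JE| = 48.7 and E on the +x side, so E = (48.70, 0.000). Tangency of A1 to JE means the radius FE is perpendicular to JE, so F = E + (0, -6.1) = (48.70, -6.100). On A1, E sits at bearing 90° from F; a 146° counterclockwise sweep puts H at bearing 236°, so H = F + 6.1·(cos 236°, sin 236°) = (45.29, -11.16). The tangent condition forces FH to be normal to HC, so HC runs along (−sin 236°, cos 236°); with |HC| = 23.4, C = (64.69, -24.24). So C.y = -24.24.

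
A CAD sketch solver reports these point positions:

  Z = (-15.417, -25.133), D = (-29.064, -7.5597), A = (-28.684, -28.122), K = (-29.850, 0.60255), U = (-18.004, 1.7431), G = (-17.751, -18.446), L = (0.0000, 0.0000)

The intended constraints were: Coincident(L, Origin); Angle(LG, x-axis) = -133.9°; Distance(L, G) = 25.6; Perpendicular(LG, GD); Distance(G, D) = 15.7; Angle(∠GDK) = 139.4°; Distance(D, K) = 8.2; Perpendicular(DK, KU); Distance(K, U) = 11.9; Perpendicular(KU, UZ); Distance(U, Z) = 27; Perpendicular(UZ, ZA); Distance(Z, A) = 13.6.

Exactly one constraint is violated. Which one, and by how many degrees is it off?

Perpendicular(UZ, ZA) — off by 7.20°.

L = (0.00, 0.00) ✓; LG at -133.9° ✓; |LG| = 25.60 ✓; ∠(LG, GD) = 90.00° ✓; |GD| = 15.70 ✓; ∠GDK = 139.4° ✓; |DK| = 8.200 ✓; ∠(DK, KU) = 90.00° ✓; |KU| = 11.90 ✓; ∠(KU, UZ) = 90.00° ✓; |UZ| = 27.00 ✓; ∠(UZ, ZA) = 82.80° ✗; |ZA| = 13.60 ✓.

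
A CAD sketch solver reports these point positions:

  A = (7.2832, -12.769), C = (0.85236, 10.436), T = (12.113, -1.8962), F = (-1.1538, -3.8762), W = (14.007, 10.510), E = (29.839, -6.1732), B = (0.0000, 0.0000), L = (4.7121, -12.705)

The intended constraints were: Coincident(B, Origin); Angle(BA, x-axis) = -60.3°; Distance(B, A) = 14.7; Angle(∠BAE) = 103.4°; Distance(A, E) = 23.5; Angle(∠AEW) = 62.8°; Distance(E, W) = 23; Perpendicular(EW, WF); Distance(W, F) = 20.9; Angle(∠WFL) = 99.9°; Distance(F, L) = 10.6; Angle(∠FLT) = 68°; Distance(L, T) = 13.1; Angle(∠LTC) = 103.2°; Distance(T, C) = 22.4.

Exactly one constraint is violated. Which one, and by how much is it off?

Distance(T, C) = 22.4 — off by 5.70.

B = (0.00, 0.00) ✓; BA at -60.30° ✓; |BA| = 14.70 ✓; ∠BAE = 103.4° ✓; |AE| = 23.50 ✓; ∠AEW = 62.80° ✓; |EW| = 23.00 ✓; ∠(EW, WF) = 90.00° ✓; |WF| = 20.90 ✓; ∠WFL = 99.90° ✓; |FL| = 10.60 ✓; ∠FLT = 68.00° ✓; |LT| = 13.10 ✓; ∠LTC = 103.2° ✓; |TC| = 16.70 ✗.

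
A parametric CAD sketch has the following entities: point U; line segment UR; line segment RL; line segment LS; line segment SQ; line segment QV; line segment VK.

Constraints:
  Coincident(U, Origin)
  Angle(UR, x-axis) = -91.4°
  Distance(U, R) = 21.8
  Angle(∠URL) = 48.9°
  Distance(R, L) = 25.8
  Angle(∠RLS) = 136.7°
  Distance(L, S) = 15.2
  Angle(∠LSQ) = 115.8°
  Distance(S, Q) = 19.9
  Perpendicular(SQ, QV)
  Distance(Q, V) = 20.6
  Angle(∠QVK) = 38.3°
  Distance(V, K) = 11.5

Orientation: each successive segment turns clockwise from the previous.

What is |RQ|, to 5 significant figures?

42.638

U is at the origin; UR runs at -91.4° with length 21.8, so R = (-0.53262, -21.793). ∠URL = 48.9° gives RL at 137.50° from the x-axis; with |RL| = 25.8, L = (-19.554, -4.3633). ∠RLS = 136.7° gives LS at 94.200° from the x-axis; with |LS| = 15.2, S = (-20.668, 10.796). ∠LSQ = 115.8° gives SQ at 30.000° from the x-axis; with |SQ| = 19.9, Q = (-3.4337, 20.746). Then |RQ| = |Q − R| = 42.638.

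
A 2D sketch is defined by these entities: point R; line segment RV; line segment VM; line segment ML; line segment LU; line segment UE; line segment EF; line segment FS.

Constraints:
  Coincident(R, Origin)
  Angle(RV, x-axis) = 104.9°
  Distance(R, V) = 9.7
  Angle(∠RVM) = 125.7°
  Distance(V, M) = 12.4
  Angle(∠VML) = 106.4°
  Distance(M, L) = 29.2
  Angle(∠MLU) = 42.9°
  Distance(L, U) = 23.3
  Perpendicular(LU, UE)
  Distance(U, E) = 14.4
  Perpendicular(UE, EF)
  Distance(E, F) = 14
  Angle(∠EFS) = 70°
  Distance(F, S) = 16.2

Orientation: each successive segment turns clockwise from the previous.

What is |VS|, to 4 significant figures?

22.42

R is at the origin; RV runs at 104.9° with length 9.7, so V = (-2.494, 9.374). ∠RVM = 125.7° gives VM at 50.60° from the x-axis; with |VM| = 12.4, M = (5.376, 18.96). ∠VML = 106.4° gives ML at -23.00° from the x-axis; with |ML| = 29.2, L = (32.26, 7.546). ∠MLU = 42.9° gives LU at -160.1° from the x-axis; with |LU| = 23.3, U = (10.35, -0.3844). LU ⟂ UE, so UE runs at 109.9°; with |UE| = 14.4, E = (5.445, 13.16). UE is perpendicular to EF, so EF runs at 19.90°; with |EF| = 14.0, F = (18.61, 17.92). ∠EFS = 70.0° gives FS at -90.10° from the x-axis; with |FS| = 16.2, S = (18.58, 1.721). Then |VS| = |S − V| = 22.42.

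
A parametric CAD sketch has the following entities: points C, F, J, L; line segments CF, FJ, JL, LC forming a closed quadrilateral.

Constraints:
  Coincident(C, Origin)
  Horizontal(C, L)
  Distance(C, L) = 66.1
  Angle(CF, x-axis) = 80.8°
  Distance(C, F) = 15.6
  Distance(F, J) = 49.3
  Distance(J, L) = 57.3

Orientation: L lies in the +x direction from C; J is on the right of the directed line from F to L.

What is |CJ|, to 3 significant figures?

36.2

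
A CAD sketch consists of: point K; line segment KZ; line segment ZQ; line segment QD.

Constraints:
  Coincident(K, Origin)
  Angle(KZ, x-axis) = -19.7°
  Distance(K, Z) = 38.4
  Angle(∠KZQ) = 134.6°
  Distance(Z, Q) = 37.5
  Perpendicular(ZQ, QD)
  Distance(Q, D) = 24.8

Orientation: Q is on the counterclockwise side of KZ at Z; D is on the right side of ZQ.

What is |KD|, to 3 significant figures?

82.9

K is at the origin; KZ runs at -19.7° with length 38.4, so Z = 38.4·(cos -19.7°, sin -19.7°) = (36.2, -12.9). ∠KZQ = 134.6°, so ZQ runs at -19.7° + (180° − 134.6°) = 25.7° from the x-axis; with |ZQ| = 37.5, Q = Z + 37.5·(cos 25.7°, sin 25.7°) = (69.9, 3.32). The perpendicularity gives QD at right angles to ZQ; with |QD| = 24.8 on the right of ZQ, D = Q + 24.8·(0.434, -0.901) = (80.7, -19.0). Then |KD| = |D − K| = 82.9.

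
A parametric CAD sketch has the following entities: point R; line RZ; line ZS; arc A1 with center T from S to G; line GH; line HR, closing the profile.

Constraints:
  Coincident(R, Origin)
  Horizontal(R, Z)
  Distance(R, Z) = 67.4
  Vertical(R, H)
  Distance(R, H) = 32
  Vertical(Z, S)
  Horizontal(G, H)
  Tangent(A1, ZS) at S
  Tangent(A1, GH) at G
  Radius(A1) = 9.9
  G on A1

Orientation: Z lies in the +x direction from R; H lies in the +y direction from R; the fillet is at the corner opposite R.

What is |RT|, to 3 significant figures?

61.6

R is at the origin; R and Z share the same y with |RZ| = 67.4 and Z on the +x side, so Z = (67.4, 0.00). RH is vertical with |RH| = 32.0 and H on the +y side, so H = (0.00, 32.0). The virtual corner opposite R is at (67.4, 32.0). A1 meets ZS tangentially, so TS is at right angles to ZS and since A1 is tangent to GH there, TG ⟂ GH, with radius 9.9, so the center T sits 9.9 in from both sides at T = (57.5, 22.1). Then |RT| = |T − R| = 61.6.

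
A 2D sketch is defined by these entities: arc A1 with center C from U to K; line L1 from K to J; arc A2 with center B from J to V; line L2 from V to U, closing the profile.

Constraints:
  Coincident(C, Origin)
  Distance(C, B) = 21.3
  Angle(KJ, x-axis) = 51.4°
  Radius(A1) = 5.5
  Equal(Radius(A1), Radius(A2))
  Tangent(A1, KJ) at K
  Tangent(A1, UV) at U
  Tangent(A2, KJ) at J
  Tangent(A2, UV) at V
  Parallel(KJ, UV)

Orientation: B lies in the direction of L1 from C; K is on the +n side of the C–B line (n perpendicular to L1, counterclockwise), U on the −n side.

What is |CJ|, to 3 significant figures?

22.0

Tangency of A1 to both parallel lines with radius 5.5 puts K and U at C ± 5.5·n: K = (-4.30, 3.43), U = (4.30, -3.43). Equal radii place J and V the same way about B: J = B + 5.5·n = (8.99, 20.1), V = B − 5.5·n = (17.6, 13.2). Then |CJ| = |J − C| = 22.0.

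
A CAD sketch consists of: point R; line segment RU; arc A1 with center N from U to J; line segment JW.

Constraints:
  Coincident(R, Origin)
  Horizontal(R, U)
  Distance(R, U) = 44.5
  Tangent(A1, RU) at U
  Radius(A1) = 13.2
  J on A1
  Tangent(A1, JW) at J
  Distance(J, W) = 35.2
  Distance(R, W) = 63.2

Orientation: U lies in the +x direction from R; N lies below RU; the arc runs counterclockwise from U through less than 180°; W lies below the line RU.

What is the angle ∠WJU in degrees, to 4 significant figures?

129.5°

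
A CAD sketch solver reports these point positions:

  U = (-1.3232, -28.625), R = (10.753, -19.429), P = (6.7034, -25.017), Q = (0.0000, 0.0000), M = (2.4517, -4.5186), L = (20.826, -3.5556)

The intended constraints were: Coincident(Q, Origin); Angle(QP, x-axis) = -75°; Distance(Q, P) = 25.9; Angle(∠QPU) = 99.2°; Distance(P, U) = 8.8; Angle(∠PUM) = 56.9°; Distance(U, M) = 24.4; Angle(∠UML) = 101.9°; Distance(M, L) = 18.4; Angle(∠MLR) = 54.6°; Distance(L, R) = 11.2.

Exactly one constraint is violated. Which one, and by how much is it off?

Distance(L, R) = 11.2 — off by 7.60.

Q = (0.00, 0.00) ✓; QP at -75.00° ✓; |QP| = 25.90 ✓; ∠QPU = 99.20° ✓; |PU| = 8.800 ✓; ∠PUM = 56.90° ✓; |UM| = 24.40 ✓; ∠UML = 101.9° ✓; |ML| = 18.40 ✓; ∠MLR = 54.60° ✓; |LR| = 18.80 ✗.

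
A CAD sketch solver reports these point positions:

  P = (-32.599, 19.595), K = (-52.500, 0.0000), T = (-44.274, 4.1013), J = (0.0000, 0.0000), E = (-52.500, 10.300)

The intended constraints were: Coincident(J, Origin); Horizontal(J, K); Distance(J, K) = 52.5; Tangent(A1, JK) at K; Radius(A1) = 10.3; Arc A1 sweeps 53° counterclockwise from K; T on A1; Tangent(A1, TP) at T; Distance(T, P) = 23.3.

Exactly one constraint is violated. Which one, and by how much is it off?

Distance(T, P) = 23.3 — off by 3.90.

J = (0.00, 0.00) ✓; J.y = 0.00, K.y = 0.00 ✓; |JK| = 52.50 ✓; ∠(EK, KJ) = 90.00° ✓; |EK| = 10.30 ✓; bearing(E→T) − bearing(E→K) = 53.00° ✓; |ET| = 10.30 ✓; ∠(ET, TP) = 90.00° ✓; |TP| = 19.40 ✗.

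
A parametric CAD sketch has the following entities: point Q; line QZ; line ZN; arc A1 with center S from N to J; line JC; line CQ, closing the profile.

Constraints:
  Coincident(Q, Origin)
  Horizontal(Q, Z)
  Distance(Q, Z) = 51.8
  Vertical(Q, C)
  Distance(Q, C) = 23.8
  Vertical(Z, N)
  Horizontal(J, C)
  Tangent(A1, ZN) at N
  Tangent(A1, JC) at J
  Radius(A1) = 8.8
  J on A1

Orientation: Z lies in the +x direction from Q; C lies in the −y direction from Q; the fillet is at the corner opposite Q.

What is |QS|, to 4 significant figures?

45.54

QC is vertical with |QC| = 23.8 and C on the −y side, so C = (0.000, -23.80). The virtual corner opposite Q is at (51.80, -23.80). The tangent condition forces SN to be normal to ZN and the tangent condition forces SJ to be normal to JC, with radius 8.8, so the center S sits 8.8 in from both sides at S = (43.00, -15.00). Then |QS| = |S − Q| = 45.54.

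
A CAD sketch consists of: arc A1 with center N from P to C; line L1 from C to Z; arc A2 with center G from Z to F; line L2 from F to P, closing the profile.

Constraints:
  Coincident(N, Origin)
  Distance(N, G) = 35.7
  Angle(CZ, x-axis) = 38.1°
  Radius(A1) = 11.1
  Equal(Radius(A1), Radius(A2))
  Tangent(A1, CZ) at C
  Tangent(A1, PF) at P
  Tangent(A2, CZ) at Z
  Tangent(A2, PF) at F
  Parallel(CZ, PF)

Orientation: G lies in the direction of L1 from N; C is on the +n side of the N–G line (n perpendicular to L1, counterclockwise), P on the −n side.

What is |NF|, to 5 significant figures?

37.386

The slot axis is L1's direction at 38.1°, so u = (cos 38.1°, sin 38.1°) = (0.78694, 0.61704) and n = (−sin 38.1°, cos 38.1°) = (-0.61704, 0.78694). N is at the origin and G lies 35.7 along u from N, so G = 35.7·u = (28.094, 22.028). Tangency of A1 to both parallel lines with radius 11.1 puts C and P at N ± 11.1·n: C = (-6.8491, 8.7350), P = (6.8491, -8.7350). Equal radii place Z and F the same way about G: Z = G + 11.1·n = (21.244, 30.763), F = G − 11.1·n = (34.943, 13.293). Then |NF| = |F − N| = 37.386.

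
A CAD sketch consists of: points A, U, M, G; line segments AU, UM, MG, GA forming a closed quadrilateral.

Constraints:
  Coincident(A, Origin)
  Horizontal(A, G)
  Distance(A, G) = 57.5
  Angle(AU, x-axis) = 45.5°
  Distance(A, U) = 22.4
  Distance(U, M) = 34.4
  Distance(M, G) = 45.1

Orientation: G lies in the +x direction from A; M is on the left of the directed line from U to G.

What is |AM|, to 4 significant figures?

56.79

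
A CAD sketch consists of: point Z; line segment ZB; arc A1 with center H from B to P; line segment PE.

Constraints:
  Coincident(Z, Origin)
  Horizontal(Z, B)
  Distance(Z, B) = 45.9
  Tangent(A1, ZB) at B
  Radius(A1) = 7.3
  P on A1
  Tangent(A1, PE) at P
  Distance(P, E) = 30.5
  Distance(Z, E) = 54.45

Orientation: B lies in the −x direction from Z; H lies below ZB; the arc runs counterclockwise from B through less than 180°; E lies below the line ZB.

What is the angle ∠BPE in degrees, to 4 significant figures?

122.0°

Checks: |HP| = 7.300 ✓; ∠(HP, PE) = 90.00° ✓; |PE| = 30.50 ✓; |ZE| = 54.45 ✓.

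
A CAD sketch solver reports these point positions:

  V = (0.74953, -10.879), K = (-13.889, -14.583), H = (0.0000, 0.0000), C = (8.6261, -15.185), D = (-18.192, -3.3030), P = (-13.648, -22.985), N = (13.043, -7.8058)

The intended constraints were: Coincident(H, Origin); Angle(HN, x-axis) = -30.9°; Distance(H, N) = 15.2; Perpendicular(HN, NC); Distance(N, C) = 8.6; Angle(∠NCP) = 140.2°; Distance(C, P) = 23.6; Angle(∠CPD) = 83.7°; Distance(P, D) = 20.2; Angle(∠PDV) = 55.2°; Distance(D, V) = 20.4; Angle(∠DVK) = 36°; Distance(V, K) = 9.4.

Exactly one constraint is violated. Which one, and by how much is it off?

Distance(V, K) = 9.4 — off by 5.70.

H = (0.00, 0.00) ✓; HN at -30.90° ✓; |HN| = 15.20 ✓; ∠(HN, NC) = 90.00° ✓; |NC| = 8.600 ✓; ∠NCP = 140.2° ✓; |CP| = 23.60 ✓; ∠CPD = 83.70° ✓; |PD| = 20.20 ✓; ∠PDV = 55.20° ✓; |DV| = 20.40 ✓; ∠DVK = 36.00° ✓; |VK| = 15.10 ✗.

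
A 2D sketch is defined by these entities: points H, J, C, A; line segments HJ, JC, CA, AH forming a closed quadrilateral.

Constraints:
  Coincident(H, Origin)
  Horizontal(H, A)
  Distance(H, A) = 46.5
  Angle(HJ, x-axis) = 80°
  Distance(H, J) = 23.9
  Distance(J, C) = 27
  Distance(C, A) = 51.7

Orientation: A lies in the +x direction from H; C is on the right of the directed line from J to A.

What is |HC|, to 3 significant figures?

5.47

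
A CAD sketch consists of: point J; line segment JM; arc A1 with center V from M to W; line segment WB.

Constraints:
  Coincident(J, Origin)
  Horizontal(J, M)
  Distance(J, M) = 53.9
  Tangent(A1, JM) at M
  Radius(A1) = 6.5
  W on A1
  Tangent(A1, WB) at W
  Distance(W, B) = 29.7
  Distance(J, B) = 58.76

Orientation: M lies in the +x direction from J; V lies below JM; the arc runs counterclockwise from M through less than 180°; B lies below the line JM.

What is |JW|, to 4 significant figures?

47.82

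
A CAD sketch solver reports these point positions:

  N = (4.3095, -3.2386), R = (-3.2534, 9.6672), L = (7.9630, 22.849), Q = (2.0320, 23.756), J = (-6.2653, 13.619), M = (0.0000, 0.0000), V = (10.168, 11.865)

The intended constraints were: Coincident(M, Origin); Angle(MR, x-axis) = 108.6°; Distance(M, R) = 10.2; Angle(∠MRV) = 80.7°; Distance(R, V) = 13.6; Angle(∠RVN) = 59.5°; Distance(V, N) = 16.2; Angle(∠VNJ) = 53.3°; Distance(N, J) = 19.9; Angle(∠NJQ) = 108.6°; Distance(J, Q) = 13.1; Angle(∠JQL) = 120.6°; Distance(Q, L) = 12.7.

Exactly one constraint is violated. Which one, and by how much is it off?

Distance(Q, L) = 12.7 — off by 6.70.

M = (0.00, 0.00) ✓; MR at 108.6° ✓; |MR| = 10.20 ✓; ∠MRV = 80.70° ✓; |RV| = 13.60 ✓; ∠RVN = 59.50° ✓; |VN| = 16.20 ✓; ∠VNJ = 53.30° ✓; |NJ| = 19.90 ✓; ∠NJQ = 108.6° ✓; |JQ| = 13.10 ✓; ∠JQL = 120.6° ✓; |QL| = 6.000 ✗.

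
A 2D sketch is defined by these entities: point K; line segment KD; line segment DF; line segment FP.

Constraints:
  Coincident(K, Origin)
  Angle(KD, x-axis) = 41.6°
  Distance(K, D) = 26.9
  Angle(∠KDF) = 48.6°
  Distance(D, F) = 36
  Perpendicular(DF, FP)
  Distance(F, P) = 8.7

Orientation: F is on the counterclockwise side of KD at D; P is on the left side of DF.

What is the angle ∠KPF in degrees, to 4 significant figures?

122.2°

∠KDF = 48.6°, so DF runs at 41.6° + (180° − 48.6°) = 173.0° from the x-axis; with |DF| = 36.0, F = D + 36.0·(cos 173.0°, sin 173.0°) = (-15.62, 22.25). DF is perpendicular to FP; with |FP| = 8.7 on the left of DF, P = F + 8.7·(-0.1219, -0.9925) = (-16.68, 13.61). Then cos ∠KPF = PK·PF / (|PK||PF|), giving 122.2°.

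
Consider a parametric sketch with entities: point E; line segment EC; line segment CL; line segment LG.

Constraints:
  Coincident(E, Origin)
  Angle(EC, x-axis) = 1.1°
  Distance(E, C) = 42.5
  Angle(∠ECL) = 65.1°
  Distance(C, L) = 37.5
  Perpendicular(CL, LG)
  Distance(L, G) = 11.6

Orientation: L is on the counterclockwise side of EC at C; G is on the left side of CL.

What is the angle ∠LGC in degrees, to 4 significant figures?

72.81°

E is at the origin; EC runs at 1.1° with length 42.5, so C = 42.5·(cos 1.1°, sin 1.1°) = (42.49, 0.8159). ∠ECL = 65.1°, so CL runs at 1.1° + (180° − 65.1°) = 116.0° from the x-axis; with |CL| = 37.5, L = C + 37.5·(cos 116.0°, sin 116.0°) = (26.05, 34.52). The perpendicularity gives LG at right angles to CL; with |LG| = 11.6 on the left of CL, G = L + 11.6·(-0.8988, -0.4384) = (15.63, 29.44). Then cos ∠LGC = GL·GC / (|GL||GC|), giving 72.81°.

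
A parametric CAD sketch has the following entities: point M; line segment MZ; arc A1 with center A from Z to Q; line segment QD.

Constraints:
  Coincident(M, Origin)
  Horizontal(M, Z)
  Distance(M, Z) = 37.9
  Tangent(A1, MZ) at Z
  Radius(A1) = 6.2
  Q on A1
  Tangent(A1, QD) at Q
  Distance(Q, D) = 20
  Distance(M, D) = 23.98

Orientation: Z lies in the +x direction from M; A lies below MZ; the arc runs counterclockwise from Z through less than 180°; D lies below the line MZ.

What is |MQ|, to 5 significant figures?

33.818

M is at the origin; MZ is horizontal with |MZ| = 37.9 and Z on the +x side, so Z = (37.900, 0.0000). Since A1 is tangent to MZ there, AZ ⟂ MZ, so A = Z + (0, -6.2) = (37.900, -6.2000). Since AQ ⟂ QD (tangency), |AD| = √(6.2² + 20.0²) = 20.939 regardless of where Q sits on A1. So D lies on both circle(M, 23.98) and circle(A, 20.939); the below-MZ intersection is D = (18.830, -14.848). Q is the foot of the tangent from D: Q = (33.782, -1.5649).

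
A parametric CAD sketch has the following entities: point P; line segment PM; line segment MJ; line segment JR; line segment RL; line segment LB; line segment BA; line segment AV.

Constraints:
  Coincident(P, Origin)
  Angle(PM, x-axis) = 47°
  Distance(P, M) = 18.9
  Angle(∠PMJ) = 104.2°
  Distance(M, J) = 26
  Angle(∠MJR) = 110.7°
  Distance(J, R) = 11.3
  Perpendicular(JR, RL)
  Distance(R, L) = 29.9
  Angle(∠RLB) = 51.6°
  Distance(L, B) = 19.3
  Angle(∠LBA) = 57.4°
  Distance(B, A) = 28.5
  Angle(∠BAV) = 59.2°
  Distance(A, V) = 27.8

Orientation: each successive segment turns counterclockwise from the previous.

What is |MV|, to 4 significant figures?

29.01

P is at the origin; PM runs at 47.0° with length 18.9, so M = (12.89, 13.82). ∠PMJ = 104.2° gives MJ at 122.8° from the x-axis; with |MJ| = 26.0, J = (-1.195, 35.68). ∠MJR = 110.7° gives JR at -167.9° from the x-axis; with |JR| = 11.3, R = (-12.24, 33.31). JR ⟂ RL, so RL runs at -77.90°; with |RL| = 29.9, L = (-5.976, 4.073). ∠RLB = 51.6° gives LB at 50.50° from the x-axis; with |LB| = 19.3, B = (6.300, 18.97). ∠LBA = 57.4° gives BA at 173.1° from the x-axis; with |BA| = 28.5, A = (-21.99, 22.39). ∠BAV = 59.2° gives AV at -66.10° from the x-axis; with |AV| = 27.8, V = (-10.73, -3.027). Then |MV| = |V − M| = 29.01.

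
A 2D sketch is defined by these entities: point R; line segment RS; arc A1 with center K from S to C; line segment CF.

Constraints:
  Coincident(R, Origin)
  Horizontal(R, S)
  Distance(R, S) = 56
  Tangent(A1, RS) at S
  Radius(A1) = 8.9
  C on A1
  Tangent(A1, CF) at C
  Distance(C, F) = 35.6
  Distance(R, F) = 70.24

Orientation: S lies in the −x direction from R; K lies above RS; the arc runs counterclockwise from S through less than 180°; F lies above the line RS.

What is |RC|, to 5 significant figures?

48.384

Checks: R = (0.00, 0.00) ✓; |KC| = 8.900 ✓; ∠(KC, CF) = 90.00° ✓; |CF| = 35.60 ✓; |RF| = 70.24 ✓.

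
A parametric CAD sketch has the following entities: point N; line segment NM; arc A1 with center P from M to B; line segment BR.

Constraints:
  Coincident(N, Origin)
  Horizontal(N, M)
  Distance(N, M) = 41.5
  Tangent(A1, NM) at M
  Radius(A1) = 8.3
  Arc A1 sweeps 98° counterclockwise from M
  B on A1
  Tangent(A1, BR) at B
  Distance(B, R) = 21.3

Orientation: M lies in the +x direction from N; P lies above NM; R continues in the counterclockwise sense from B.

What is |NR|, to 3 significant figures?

55.8

On A1, M sits at bearing -90° from P; a 98° counterclockwise sweep puts B at bearing 8°, so B = P + 8.3·(cos 8°, sin 8°) = (49.7, 9.46). Since A1 is tangent to BR there, PB ⟂ BR, so BR runs along (−sin 8°, cos 8°); with |BR| = 21.3, R = (46.8, 30.5). Then |NR| = |R − N| = 55.8.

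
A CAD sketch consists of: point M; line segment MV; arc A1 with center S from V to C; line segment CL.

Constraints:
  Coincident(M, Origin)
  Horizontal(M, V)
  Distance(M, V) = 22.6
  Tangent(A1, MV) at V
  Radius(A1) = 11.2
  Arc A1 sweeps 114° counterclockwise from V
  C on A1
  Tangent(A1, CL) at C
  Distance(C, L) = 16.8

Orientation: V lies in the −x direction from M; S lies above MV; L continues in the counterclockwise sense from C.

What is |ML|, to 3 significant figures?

36.6

M is at the origin; M and V share the same y with |MV| = 22.6 and V on the −x side, so V = (-22.6, 0.00). A1 meets MV tangentially, so SV is at right angles to MV, so S = V + (0, 11.2) = (-22.6, 11.2). On A1, V sits at bearing -90° from S; a 114° counterclockwise sweep puts C at bearing 24°, so C = S + 11.2·(cos 24°, sin 24°) = (-12.4, 15.8). The tangent condition forces SC to be normal to CL, so CL runs along (−sin 24°, cos 24°); with |CL| = 16.8, L = (-19.2, 31.1). Then |ML| = |L − M| = 36.6.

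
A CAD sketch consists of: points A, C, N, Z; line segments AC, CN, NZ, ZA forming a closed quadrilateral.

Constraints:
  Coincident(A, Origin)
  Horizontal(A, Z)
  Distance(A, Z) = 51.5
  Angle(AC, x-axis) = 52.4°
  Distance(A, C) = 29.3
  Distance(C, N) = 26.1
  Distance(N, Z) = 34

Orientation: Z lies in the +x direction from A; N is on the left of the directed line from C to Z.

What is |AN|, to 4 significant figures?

53.38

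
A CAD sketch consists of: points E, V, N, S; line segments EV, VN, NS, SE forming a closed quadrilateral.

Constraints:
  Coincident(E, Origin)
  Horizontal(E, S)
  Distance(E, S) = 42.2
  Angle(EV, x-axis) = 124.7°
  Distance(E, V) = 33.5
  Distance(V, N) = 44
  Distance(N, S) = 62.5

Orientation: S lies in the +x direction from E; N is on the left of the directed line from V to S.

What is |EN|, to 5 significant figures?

57.854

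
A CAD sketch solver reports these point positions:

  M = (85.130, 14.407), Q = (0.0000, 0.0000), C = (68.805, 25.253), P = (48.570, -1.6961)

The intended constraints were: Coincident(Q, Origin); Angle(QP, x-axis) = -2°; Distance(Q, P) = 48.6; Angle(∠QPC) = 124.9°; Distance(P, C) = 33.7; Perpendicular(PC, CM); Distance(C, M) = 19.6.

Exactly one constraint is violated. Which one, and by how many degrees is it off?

Perpendicular(PC, CM) — off by 3.30°.

Q = (0.00, 0.00) ✓; QP at -2.000° ✓; |QP| = 48.60 ✓; ∠QPC = 124.9° ✓; |PC| = 33.70 ✓; ∠(PC, CM) = 86.70° ✗; |CM| = 19.60 ✓.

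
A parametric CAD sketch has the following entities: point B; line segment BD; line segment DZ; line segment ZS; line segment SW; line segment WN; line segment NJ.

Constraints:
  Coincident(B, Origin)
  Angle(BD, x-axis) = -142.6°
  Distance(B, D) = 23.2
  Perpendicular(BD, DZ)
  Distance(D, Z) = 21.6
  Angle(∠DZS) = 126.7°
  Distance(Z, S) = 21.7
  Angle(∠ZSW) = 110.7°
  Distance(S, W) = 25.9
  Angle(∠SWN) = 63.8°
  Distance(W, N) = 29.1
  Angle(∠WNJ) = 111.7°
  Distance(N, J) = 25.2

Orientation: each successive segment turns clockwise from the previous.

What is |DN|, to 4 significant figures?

15.36

B is at the origin; BD runs at -142.6° with length 23.2, so D = (-18.43, -14.09). The perpendicularity gives DZ at right angles to BD, so DZ runs at 127.4°; with |DZ| = 21.6, Z = (-31.55, 3.068). ∠DZS = 126.7° gives ZS at 74.10° from the x-axis; with |ZS| = 21.7, S = (-25.60, 23.94). ∠ZSW = 110.7° gives SW at 4.800° from the x-axis; with |SW| = 25.9, W = (0.2043, 26.11). ∠SWN = 63.8° gives WN at -111.4° from the x-axis; with |WN| = 29.1, N = (-10.41, -0.9884). Then |DN| = |N − D| = 15.36.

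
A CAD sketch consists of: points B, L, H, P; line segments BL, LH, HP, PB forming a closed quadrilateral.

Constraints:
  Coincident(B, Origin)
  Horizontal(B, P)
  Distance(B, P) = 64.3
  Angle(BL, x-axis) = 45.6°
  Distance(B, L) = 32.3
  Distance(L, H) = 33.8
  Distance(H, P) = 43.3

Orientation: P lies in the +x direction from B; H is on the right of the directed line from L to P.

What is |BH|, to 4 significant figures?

24.79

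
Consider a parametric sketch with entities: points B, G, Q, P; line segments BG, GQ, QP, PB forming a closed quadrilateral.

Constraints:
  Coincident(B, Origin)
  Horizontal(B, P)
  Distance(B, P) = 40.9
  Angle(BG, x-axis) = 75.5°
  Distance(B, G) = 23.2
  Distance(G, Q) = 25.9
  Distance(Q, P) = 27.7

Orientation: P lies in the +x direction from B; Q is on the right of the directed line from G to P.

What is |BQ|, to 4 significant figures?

13.50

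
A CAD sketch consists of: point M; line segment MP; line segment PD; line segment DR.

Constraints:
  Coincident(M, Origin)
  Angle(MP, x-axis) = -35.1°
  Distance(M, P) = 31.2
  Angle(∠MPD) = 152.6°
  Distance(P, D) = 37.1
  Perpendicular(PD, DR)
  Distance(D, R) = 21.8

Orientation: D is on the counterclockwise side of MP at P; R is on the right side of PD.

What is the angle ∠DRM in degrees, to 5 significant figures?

60.839°

M is at the origin; MP runs at -35.1° with length 31.2, so P = 31.2·(cos -35.1°, sin -35.1°) = (25.526, -17.940). ∠MPD = 152.6°, so PD runs at -35.1° + (180° − 152.6°) = -7.7000° from the x-axis; with |PD| = 37.1, D = P + 37.1·(cos -7.7000°, sin -7.7000°) = (62.292, -22.911). PD is perpendicular to DR; with |DR| = 21.8 on the right of PD, R = D + 21.8·(-0.13399, -0.99098) = (59.371, -44.514). Then cos ∠DRM = RD·RM / (|RD||RM|), giving 60.839°.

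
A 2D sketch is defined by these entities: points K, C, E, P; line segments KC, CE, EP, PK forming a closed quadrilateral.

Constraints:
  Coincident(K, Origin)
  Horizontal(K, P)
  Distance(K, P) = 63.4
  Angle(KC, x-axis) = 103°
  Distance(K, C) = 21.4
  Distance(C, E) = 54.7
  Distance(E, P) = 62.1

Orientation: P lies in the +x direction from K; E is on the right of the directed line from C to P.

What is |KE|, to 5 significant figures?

33.341

Checks: |CE| = 54.70 ✓; |EP| = 62.10 ✓.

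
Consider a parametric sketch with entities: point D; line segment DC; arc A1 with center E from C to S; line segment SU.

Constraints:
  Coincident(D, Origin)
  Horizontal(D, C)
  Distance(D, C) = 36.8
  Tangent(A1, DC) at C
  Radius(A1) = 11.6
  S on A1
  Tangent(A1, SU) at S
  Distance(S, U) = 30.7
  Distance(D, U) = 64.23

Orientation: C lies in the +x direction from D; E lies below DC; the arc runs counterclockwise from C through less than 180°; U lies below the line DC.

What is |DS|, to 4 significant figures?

34.04

Checks: |ES| = 11.60 ✓; ∠(ES, SU) = 90.00° ✓; |SU| = 30.70 ✓; |DU| = 64.23 ✓.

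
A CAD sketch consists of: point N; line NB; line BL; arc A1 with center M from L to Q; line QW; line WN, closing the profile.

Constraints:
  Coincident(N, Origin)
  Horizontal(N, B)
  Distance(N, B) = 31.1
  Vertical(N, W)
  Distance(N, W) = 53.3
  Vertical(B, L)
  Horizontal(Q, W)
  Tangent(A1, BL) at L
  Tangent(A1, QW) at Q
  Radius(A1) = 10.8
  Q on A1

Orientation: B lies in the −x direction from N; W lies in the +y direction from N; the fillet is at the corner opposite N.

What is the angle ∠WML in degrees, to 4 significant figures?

152.0°

N is at the origin; N and B share the same y with |NB| = 31.1 and B on the −x side, so B = (-31.10, 0.000). N and W share the same x with |NW| = 53.3 and W on the +y side, so W = (0.000, 53.30). The virtual corner opposite N is at (-31.10, 53.30). The tangent condition forces ML to be normal to BL and since A1 is tangent to QW there, MQ ⟂ QW, with radius 10.8, so the center M sits 10.8 in from both sides at M = (-20.30, 42.50). That places the tangent points at L = (-31.10, 42.50) on BL and Q = (-20.30, 53.30) on QW. Then cos ∠WML = MW·ML / (|MW||ML|), giving 152.0°.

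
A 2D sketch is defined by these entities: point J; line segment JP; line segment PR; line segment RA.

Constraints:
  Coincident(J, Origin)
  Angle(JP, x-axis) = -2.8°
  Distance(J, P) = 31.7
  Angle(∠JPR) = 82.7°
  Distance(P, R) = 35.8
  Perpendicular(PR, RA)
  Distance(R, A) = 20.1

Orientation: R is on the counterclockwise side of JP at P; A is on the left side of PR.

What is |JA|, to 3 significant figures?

33.7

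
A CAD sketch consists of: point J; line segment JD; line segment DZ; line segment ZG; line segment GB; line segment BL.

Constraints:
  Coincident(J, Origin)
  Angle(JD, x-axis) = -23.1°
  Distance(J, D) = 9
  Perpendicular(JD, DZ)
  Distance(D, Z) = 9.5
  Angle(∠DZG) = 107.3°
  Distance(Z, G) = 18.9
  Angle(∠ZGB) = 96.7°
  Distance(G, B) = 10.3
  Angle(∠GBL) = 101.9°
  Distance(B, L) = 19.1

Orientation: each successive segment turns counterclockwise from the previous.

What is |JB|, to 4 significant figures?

14.41

∠DZG = 107.3° gives ZG at 139.6° from the x-axis; with |ZG| = 18.9, G = (-2.387, 17.46). ∠ZGB = 96.7° gives GB at -137.1° from the x-axis; with |GB| = 10.3, B = (-9.933, 10.45). Then |JB| = |B − J| = 14.41.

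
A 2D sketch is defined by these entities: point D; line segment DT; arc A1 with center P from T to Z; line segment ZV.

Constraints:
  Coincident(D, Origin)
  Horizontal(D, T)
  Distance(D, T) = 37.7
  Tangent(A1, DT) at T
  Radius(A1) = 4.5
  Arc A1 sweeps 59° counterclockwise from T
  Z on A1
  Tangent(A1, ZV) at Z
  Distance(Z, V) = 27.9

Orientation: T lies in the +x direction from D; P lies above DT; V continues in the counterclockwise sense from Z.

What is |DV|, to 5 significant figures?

61.716

On A1, T sits at bearing -90° from P; a 59° counterclockwise sweep puts Z at bearing -31°, so Z = P + 4.5·(cos -31°, sin -31°) = (41.557, 2.1823). Tangency of A1 to ZV means the radius PZ is perpendicular to ZV, so ZV runs along (−sin -31°, cos -31°); with |ZV| = 27.9, V = (55.927, 26.097). Then |DV| = |V − D| = 61.716.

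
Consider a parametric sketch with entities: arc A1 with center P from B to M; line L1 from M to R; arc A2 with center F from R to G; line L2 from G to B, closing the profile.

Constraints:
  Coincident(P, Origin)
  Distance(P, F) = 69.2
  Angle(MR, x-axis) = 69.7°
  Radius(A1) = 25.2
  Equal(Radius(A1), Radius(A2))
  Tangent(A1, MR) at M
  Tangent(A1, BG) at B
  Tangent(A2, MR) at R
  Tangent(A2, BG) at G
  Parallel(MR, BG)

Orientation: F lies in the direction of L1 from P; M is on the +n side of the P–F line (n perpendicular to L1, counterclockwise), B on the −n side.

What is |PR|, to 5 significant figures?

73.646

Tangency of A1 to both parallel lines with radius 25.2 puts M and B at P ± 25.2·n: M = (-23.635, 8.7428), B = (23.635, -8.7428). Equal radii place R and G the same way about F: R = F + 25.2·n = (0.37315, 73.645), G = F − 25.2·n = (47.643, 56.159). Then |PR| = |R − P| = 73.646.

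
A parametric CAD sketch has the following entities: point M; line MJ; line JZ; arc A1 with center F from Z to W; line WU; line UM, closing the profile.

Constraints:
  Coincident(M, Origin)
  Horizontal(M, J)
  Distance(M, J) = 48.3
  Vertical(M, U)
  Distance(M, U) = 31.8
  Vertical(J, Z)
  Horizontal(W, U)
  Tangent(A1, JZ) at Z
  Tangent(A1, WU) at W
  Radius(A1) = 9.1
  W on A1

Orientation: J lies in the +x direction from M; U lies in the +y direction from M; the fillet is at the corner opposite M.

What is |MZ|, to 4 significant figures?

53.37

M is at the origin; MJ is horizontal with |MJ| = 48.3 and J on the +x side, so J = (48.30, 0.000). M and U share the same x with |MU| = 31.8 and U on the +y side, so U = (0.000, 31.80). The virtual corner opposite M is at (48.30, 31.80). A1 meets JZ tangentially, so FZ is at right angles to JZ and A1 meets WU tangentially, so FW is at right angles to WU, with radius 9.1, so the center F sits 9.1 in from both sides at F = (39.20, 22.70). That places the tangent points at Z = (48.30, 22.70) on JZ and W = (39.20, 31.80) on WU. Then |MZ| = |Z − M| = 53.37.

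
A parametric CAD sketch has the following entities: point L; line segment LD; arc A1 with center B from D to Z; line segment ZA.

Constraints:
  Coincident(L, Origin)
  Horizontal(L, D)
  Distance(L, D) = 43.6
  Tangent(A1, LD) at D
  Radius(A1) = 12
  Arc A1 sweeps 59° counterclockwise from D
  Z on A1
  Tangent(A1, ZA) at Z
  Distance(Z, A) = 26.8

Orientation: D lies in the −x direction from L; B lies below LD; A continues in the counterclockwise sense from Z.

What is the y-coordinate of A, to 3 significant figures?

-28.8

L is at the origin; L and D share the same y with |LD| = 43.6 and D on the −x side, so D = (-43.6, 0.00). The tangent condition forces BD to be normal to LD, so B = D + (0, -12) = (-43.6, -12.0). On A1, D sits at bearing 90° from B; a 59° counterclockwise sweep puts Z at bearing 149°, so Z = B + 12.0·(cos 149°, sin 149°) = (-53.9, -5.82). Tangency of A1 to ZA means the radius BZ is perpendicular to ZA, so ZA runs along (−sin 149°, cos 149°); with |ZA| = 26.8, A = (-67.7, -28.8). So A.y = -28.8.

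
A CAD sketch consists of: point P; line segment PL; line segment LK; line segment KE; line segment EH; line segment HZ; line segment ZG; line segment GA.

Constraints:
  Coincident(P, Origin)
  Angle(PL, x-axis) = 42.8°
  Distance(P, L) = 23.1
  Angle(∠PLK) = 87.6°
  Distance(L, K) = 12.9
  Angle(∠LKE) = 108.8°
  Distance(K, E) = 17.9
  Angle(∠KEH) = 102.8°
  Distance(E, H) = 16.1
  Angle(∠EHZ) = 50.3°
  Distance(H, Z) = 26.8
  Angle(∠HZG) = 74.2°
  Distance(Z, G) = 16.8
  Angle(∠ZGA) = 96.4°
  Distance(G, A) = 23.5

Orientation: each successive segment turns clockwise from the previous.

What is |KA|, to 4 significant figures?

28.37

∠HZG = 74.2° gives ZG at -73.50° from the x-axis; with |ZG| = 16.8, G = (28.26, -6.316). ∠ZGA = 96.4° gives GA at -157.1° from the x-axis; with |GA| = 23.5, A = (6.609, -15.46). Then |KA| = |A − K| = 28.37.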